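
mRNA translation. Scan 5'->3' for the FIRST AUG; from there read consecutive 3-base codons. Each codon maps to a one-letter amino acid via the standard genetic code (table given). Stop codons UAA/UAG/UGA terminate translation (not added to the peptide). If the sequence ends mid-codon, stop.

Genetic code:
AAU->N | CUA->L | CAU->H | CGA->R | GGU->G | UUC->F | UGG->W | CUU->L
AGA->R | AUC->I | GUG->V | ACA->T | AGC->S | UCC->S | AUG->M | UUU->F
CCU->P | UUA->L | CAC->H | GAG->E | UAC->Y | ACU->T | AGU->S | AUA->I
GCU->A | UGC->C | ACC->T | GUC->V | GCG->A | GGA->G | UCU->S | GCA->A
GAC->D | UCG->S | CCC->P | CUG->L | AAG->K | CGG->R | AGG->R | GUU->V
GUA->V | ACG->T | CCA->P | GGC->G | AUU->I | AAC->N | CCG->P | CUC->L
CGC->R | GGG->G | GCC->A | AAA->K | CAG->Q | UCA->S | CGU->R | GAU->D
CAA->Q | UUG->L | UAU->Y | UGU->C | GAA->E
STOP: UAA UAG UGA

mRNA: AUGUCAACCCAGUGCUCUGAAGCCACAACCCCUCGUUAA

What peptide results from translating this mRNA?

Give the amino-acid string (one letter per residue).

start AUG at pos 0
pos 0: AUG -> M; peptide=M
pos 3: UCA -> S; peptide=MS
pos 6: ACC -> T; peptide=MST
pos 9: CAG -> Q; peptide=MSTQ
pos 12: UGC -> C; peptide=MSTQC
pos 15: UCU -> S; peptide=MSTQCS
pos 18: GAA -> E; peptide=MSTQCSE
pos 21: GCC -> A; peptide=MSTQCSEA
pos 24: ACA -> T; peptide=MSTQCSEAT
pos 27: ACC -> T; peptide=MSTQCSEATT
pos 30: CCU -> P; peptide=MSTQCSEATTP
pos 33: CGU -> R; peptide=MSTQCSEATTPR
pos 36: UAA -> STOP

Answer: MSTQCSEATTPR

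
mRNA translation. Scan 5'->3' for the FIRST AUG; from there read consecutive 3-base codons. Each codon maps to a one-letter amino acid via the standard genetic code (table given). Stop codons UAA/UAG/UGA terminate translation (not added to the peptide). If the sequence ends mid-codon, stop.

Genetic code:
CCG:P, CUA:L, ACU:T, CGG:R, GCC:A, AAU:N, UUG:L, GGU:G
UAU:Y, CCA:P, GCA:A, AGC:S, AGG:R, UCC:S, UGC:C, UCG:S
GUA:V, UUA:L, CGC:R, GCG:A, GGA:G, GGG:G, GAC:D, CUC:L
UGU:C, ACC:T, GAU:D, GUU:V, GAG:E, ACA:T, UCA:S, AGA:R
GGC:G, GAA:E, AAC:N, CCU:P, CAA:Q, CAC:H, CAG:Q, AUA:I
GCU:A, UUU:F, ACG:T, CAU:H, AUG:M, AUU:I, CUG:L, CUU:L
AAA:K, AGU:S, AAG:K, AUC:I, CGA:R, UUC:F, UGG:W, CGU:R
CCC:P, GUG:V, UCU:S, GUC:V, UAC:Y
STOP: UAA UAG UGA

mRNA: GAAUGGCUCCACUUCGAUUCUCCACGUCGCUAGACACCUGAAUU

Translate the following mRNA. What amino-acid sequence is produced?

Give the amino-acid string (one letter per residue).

Answer: MAPLRFSTSLDT

Derivation:
start AUG at pos 2
pos 2: AUG -> M; peptide=M
pos 5: GCU -> A; peptide=MA
pos 8: CCA -> P; peptide=MAP
pos 11: CUU -> L; peptide=MAPL
pos 14: CGA -> R; peptide=MAPLR
pos 17: UUC -> F; peptide=MAPLRF
pos 20: UCC -> S; peptide=MAPLRFS
pos 23: ACG -> T; peptide=MAPLRFST
pos 26: UCG -> S; peptide=MAPLRFSTS
pos 29: CUA -> L; peptide=MAPLRFSTSL
pos 32: GAC -> D; peptide=MAPLRFSTSLD
pos 35: ACC -> T; peptide=MAPLRFSTSLDT
pos 38: UGA -> STOP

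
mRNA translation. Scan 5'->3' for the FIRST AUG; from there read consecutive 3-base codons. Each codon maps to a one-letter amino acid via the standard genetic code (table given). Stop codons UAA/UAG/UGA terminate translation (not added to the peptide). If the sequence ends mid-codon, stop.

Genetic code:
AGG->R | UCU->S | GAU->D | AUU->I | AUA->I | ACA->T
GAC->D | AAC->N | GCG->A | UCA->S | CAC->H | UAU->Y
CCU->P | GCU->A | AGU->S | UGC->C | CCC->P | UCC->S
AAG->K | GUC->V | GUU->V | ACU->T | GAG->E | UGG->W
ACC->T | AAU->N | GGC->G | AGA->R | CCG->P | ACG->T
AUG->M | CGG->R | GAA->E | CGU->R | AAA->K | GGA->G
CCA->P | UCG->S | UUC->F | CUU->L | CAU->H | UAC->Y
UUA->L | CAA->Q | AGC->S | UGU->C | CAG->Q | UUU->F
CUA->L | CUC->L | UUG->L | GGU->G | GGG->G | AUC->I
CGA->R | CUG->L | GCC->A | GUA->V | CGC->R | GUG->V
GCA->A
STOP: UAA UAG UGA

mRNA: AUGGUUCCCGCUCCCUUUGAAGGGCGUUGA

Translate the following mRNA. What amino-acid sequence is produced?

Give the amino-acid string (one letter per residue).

start AUG at pos 0
pos 0: AUG -> M; peptide=M
pos 3: GUU -> V; peptide=MV
pos 6: CCC -> P; peptide=MVP
pos 9: GCU -> A; peptide=MVPA
pos 12: CCC -> P; peptide=MVPAP
pos 15: UUU -> F; peptide=MVPAPF
pos 18: GAA -> E; peptide=MVPAPFE
pos 21: GGG -> G; peptide=MVPAPFEG
pos 24: CGU -> R; peptide=MVPAPFEGR
pos 27: UGA -> STOP

Answer: MVPAPFEGR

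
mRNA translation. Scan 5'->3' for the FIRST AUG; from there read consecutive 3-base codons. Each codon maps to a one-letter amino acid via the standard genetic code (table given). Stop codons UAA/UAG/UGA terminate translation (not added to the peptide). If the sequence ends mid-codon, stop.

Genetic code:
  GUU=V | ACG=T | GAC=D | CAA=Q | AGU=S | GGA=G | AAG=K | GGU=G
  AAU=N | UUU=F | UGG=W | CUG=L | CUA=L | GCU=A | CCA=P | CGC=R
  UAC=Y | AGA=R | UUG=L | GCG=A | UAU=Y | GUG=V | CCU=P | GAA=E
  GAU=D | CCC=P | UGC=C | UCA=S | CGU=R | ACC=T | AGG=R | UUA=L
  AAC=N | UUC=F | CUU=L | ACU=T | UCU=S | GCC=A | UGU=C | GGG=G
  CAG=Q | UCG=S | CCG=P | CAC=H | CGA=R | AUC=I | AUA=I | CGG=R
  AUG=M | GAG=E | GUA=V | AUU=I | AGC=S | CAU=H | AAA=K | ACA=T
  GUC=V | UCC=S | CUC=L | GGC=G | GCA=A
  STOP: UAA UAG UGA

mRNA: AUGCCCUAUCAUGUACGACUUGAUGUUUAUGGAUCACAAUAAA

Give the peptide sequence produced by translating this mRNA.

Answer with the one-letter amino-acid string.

Answer: MPYHVRLDVYGSQ

Derivation:
start AUG at pos 0
pos 0: AUG -> M; peptide=M
pos 3: CCC -> P; peptide=MP
pos 6: UAU -> Y; peptide=MPY
pos 9: CAU -> H; peptide=MPYH
pos 12: GUA -> V; peptide=MPYHV
pos 15: CGA -> R; peptide=MPYHVR
pos 18: CUU -> L; peptide=MPYHVRL
pos 21: GAU -> D; peptide=MPYHVRLD
pos 24: GUU -> V; peptide=MPYHVRLDV
pos 27: UAU -> Y; peptide=MPYHVRLDVY
pos 30: GGA -> G; peptide=MPYHVRLDVYG
pos 33: UCA -> S; peptide=MPYHVRLDVYGS
pos 36: CAA -> Q; peptide=MPYHVRLDVYGSQ
pos 39: UAA -> STOP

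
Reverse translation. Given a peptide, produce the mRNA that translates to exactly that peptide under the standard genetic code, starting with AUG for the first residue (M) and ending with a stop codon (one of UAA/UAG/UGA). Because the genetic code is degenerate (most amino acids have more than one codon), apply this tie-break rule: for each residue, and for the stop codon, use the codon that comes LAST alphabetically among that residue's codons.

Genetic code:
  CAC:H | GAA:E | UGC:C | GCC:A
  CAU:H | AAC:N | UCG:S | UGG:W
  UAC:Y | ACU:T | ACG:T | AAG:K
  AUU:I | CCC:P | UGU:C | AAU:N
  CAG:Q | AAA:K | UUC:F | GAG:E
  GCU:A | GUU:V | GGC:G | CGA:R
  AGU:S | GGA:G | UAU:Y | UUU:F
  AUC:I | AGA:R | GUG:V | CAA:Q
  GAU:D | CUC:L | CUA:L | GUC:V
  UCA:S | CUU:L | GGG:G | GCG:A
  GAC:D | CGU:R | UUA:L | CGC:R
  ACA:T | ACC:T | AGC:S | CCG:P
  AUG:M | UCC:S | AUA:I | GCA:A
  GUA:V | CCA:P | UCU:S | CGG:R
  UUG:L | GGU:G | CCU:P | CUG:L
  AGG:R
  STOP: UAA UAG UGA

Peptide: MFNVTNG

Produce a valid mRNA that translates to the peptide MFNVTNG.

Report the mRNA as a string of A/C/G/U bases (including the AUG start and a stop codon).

Answer: mRNA: AUGUUUAAUGUUACUAAUGGUUGA

Derivation:
residue 1: M -> AUG (start codon)
residue 2: F codons sorted = UUC,UUU -> pick last = UUU
residue 3: N codons sorted = AAC,AAU -> pick last = AAU
residue 4: V codons sorted = GUA,GUC,GUG,GUU -> pick last = GUU
residue 5: T codons sorted = ACA,ACC,ACG,ACU -> pick last = ACU
residue 6: N codons sorted = AAC,AAU -> pick last = AAU
residue 7: G codons sorted = GGA,GGC,GGG,GGU -> pick last = GGU
terminator: stop codons sorted = UAA,UAG,UGA -> pick last = UGA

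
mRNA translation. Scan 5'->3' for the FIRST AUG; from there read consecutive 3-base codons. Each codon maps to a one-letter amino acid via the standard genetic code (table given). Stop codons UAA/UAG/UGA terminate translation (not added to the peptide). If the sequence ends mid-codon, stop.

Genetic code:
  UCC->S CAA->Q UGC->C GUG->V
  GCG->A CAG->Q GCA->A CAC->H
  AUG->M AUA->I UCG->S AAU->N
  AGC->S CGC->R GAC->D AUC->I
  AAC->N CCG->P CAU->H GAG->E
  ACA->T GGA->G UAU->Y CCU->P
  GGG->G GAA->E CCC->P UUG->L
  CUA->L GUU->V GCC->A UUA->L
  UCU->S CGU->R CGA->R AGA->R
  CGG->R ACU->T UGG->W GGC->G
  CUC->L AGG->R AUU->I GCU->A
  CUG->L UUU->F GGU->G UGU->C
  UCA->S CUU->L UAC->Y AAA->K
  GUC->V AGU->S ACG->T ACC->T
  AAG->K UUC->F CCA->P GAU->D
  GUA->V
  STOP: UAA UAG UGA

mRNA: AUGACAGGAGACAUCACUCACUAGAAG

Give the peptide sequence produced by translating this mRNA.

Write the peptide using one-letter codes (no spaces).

start AUG at pos 0
pos 0: AUG -> M; peptide=M
pos 3: ACA -> T; peptide=MT
pos 6: GGA -> G; peptide=MTG
pos 9: GAC -> D; peptide=MTGD
pos 12: AUC -> I; peptide=MTGDI
pos 15: ACU -> T; peptide=MTGDIT
pos 18: CAC -> H; peptide=MTGDITH
pos 21: UAG -> STOP

Answer: MTGDITH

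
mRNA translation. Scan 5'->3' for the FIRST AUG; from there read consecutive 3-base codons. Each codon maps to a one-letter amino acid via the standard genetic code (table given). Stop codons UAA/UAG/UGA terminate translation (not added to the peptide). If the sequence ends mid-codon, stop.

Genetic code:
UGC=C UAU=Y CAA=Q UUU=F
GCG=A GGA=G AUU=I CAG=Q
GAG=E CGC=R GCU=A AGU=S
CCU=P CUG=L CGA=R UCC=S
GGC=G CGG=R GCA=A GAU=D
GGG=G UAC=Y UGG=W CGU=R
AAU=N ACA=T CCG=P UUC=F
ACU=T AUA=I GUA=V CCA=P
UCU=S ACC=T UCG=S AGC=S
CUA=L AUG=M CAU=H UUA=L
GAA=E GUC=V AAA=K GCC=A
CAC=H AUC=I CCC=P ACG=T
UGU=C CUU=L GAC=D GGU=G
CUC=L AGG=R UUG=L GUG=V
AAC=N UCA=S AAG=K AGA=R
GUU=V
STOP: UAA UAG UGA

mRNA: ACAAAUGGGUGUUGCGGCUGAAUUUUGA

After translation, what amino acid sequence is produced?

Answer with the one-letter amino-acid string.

Answer: MGVAAEF

Derivation:
start AUG at pos 4
pos 4: AUG -> M; peptide=M
pos 7: GGU -> G; peptide=MG
pos 10: GUU -> V; peptide=MGV
pos 13: GCG -> A; peptide=MGVA
pos 16: GCU -> A; peptide=MGVAA
pos 19: GAA -> E; peptide=MGVAAE
pos 22: UUU -> F; peptide=MGVAAEF
pos 25: UGA -> STOP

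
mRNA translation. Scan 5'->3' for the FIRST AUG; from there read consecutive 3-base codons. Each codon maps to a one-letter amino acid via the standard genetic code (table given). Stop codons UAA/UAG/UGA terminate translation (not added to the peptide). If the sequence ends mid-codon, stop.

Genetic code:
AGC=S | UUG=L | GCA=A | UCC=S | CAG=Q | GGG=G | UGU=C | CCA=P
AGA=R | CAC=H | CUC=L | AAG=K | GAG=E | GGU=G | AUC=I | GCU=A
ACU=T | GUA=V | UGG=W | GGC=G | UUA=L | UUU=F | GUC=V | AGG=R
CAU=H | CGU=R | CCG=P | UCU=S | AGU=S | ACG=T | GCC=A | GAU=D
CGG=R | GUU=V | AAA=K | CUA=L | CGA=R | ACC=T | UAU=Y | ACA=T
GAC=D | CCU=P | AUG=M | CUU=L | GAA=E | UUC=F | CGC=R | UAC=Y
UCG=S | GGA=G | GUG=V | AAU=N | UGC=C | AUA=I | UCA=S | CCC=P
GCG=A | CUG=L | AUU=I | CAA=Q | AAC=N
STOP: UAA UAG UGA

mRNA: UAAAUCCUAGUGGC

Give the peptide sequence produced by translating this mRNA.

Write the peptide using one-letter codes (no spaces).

Answer: (empty: no AUG start codon)

Derivation:
no AUG start codon found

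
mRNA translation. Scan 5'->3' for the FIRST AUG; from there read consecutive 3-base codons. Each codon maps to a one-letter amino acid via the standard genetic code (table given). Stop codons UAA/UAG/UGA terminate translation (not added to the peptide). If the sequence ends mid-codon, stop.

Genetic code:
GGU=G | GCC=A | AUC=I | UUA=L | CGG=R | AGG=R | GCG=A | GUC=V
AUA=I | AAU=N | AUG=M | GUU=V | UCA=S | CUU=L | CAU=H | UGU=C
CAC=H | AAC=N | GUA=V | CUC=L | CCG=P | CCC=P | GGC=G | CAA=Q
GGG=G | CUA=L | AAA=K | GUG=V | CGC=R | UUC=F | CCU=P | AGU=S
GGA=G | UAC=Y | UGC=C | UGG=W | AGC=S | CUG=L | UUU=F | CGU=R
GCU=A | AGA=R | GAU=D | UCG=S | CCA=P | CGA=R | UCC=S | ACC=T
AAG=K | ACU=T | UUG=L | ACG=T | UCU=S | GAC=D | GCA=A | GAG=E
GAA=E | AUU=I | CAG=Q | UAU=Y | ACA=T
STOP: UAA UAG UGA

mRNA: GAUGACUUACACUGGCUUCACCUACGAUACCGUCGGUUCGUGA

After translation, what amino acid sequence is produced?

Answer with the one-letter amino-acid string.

start AUG at pos 1
pos 1: AUG -> M; peptide=M
pos 4: ACU -> T; peptide=MT
pos 7: UAC -> Y; peptide=MTY
pos 10: ACU -> T; peptide=MTYT
pos 13: GGC -> G; peptide=MTYTG
pos 16: UUC -> F; peptide=MTYTGF
pos 19: ACC -> T; peptide=MTYTGFT
pos 22: UAC -> Y; peptide=MTYTGFTY
pos 25: GAU -> D; peptide=MTYTGFTYD
pos 28: ACC -> T; peptide=MTYTGFTYDT
pos 31: GUC -> V; peptide=MTYTGFTYDTV
pos 34: GGU -> G; peptide=MTYTGFTYDTVG
pos 37: UCG -> S; peptide=MTYTGFTYDTVGS
pos 40: UGA -> STOP

Answer: MTYTGFTYDTVGS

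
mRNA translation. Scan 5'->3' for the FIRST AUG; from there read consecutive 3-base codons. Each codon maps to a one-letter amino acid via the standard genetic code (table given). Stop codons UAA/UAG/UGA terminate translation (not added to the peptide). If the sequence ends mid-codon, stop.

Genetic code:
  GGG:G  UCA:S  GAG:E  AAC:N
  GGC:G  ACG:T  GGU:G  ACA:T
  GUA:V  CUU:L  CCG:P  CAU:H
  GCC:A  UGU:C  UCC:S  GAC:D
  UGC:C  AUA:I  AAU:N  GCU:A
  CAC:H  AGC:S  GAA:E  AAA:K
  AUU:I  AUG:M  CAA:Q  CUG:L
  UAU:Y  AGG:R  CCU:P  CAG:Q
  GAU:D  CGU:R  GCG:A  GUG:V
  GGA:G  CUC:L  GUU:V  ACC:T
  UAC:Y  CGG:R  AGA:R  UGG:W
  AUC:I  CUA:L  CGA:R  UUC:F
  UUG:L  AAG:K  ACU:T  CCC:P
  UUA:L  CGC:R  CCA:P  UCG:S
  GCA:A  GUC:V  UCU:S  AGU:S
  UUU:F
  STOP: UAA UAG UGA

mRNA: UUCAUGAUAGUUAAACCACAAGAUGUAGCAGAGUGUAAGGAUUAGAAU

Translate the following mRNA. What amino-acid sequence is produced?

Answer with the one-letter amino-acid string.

Answer: MIVKPQDVAECKD

Derivation:
start AUG at pos 3
pos 3: AUG -> M; peptide=M
pos 6: AUA -> I; peptide=MI
pos 9: GUU -> V; peptide=MIV
pos 12: AAA -> K; peptide=MIVK
pos 15: CCA -> P; peptide=MIVKP
pos 18: CAA -> Q; peptide=MIVKPQ
pos 21: GAU -> D; peptide=MIVKPQD
pos 24: GUA -> V; peptide=MIVKPQDV
pos 27: GCA -> A; peptide=MIVKPQDVA
pos 30: GAG -> E; peptide=MIVKPQDVAE
pos 33: UGU -> C; peptide=MIVKPQDVAEC
pos 36: AAG -> K; peptide=MIVKPQDVAECK
pos 39: GAU -> D; peptide=MIVKPQDVAECKD
pos 42: UAG -> STOP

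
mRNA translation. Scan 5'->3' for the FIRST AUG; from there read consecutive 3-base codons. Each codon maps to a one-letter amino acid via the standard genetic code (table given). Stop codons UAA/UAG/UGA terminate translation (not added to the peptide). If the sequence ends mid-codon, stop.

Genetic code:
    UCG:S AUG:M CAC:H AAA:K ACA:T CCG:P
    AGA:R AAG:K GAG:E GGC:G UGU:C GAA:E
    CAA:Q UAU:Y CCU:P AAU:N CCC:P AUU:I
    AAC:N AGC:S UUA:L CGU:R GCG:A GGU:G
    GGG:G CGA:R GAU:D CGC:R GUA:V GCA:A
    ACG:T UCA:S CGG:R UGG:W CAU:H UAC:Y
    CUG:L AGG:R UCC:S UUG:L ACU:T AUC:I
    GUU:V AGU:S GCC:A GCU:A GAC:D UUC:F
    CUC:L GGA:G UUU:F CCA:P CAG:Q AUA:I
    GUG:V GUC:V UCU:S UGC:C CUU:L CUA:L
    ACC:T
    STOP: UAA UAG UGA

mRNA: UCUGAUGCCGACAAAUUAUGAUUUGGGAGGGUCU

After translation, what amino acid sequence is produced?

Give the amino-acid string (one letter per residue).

start AUG at pos 4
pos 4: AUG -> M; peptide=M
pos 7: CCG -> P; peptide=MP
pos 10: ACA -> T; peptide=MPT
pos 13: AAU -> N; peptide=MPTN
pos 16: UAU -> Y; peptide=MPTNY
pos 19: GAU -> D; peptide=MPTNYD
pos 22: UUG -> L; peptide=MPTNYDL
pos 25: GGA -> G; peptide=MPTNYDLG
pos 28: GGG -> G; peptide=MPTNYDLGG
pos 31: UCU -> S; peptide=MPTNYDLGGS
pos 34: only 0 nt remain (<3), stop (end of mRNA)

Answer: MPTNYDLGGS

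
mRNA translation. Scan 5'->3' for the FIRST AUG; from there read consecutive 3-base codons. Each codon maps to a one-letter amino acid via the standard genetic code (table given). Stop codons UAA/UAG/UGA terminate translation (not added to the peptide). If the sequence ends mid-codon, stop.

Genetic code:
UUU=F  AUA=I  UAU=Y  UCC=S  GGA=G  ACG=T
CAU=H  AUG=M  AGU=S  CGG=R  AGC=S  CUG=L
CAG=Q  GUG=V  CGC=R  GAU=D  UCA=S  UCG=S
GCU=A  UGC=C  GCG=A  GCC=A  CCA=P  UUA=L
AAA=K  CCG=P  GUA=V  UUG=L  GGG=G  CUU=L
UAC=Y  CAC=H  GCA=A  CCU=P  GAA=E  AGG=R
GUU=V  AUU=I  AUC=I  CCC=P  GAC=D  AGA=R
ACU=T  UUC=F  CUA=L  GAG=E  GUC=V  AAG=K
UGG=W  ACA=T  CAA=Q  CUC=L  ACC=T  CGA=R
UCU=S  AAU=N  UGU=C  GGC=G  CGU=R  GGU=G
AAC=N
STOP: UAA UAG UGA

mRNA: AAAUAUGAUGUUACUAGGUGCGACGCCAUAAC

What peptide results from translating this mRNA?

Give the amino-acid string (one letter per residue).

start AUG at pos 4
pos 4: AUG -> M; peptide=M
pos 7: AUG -> M; peptide=MM
pos 10: UUA -> L; peptide=MML
pos 13: CUA -> L; peptide=MMLL
pos 16: GGU -> G; peptide=MMLLG
pos 19: GCG -> A; peptide=MMLLGA
pos 22: ACG -> T; peptide=MMLLGAT
pos 25: CCA -> P; peptide=MMLLGATP
pos 28: UAA -> STOP

Answer: MMLLGATP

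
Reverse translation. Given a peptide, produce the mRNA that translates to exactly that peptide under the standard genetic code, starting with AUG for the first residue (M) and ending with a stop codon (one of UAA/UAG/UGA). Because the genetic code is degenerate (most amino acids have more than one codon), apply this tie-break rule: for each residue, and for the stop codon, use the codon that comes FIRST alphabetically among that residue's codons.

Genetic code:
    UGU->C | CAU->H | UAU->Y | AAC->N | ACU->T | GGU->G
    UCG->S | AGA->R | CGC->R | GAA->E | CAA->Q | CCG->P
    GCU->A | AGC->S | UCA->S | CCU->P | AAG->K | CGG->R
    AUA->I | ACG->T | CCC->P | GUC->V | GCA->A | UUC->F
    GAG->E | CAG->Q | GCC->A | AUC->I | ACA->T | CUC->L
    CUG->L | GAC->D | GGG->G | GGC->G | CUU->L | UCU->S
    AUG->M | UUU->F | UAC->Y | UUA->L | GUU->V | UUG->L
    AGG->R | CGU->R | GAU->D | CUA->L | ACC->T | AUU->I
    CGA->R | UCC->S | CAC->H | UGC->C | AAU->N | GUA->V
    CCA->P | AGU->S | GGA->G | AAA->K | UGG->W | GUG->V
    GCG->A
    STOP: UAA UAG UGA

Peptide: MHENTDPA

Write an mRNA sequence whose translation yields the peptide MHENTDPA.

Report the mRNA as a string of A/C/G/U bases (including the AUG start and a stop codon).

Answer: mRNA: AUGCACGAAAACACAGACCCAGCAUAA

Derivation:
residue 1: M -> AUG (start codon)
residue 2: H codons sorted = CAC,CAU -> pick first = CAC
residue 3: E codons sorted = GAA,GAG -> pick first = GAA
residue 4: N codons sorted = AAC,AAU -> pick first = AAC
residue 5: T codons sorted = ACA,ACC,ACG,ACU -> pick first = ACA
residue 6: D codons sorted = GAC,GAU -> pick first = GAC
residue 7: P codons sorted = CCA,CCC,CCG,CCU -> pick first = CCA
residue 8: A codons sorted = GCA,GCC,GCG,GCU -> pick first = GCA
terminator: stop codons sorted = UAA,UAG,UGA -> pick first = UAA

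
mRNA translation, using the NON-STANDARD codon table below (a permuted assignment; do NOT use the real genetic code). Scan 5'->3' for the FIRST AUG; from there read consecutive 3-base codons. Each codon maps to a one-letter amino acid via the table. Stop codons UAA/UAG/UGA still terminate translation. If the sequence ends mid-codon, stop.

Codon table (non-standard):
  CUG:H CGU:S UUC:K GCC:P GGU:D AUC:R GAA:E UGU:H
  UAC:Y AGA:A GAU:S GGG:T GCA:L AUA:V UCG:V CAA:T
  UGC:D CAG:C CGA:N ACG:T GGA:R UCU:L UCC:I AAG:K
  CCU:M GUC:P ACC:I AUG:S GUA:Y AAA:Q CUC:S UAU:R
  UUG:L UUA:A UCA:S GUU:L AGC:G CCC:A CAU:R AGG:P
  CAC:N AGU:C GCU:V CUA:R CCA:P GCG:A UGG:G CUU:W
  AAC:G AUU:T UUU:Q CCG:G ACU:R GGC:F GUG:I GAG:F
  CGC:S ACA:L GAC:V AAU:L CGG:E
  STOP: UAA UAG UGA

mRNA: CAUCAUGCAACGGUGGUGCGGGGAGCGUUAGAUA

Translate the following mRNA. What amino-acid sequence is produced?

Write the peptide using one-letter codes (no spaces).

start AUG at pos 4
pos 4: AUG -> S; peptide=S
pos 7: CAA -> T; peptide=ST
pos 10: CGG -> E; peptide=STE
pos 13: UGG -> G; peptide=STEG
pos 16: UGC -> D; peptide=STEGD
pos 19: GGG -> T; peptide=STEGDT
pos 22: GAG -> F; peptide=STEGDTF
pos 25: CGU -> S; peptide=STEGDTFS
pos 28: UAG -> STOP

Answer: STEGDTFS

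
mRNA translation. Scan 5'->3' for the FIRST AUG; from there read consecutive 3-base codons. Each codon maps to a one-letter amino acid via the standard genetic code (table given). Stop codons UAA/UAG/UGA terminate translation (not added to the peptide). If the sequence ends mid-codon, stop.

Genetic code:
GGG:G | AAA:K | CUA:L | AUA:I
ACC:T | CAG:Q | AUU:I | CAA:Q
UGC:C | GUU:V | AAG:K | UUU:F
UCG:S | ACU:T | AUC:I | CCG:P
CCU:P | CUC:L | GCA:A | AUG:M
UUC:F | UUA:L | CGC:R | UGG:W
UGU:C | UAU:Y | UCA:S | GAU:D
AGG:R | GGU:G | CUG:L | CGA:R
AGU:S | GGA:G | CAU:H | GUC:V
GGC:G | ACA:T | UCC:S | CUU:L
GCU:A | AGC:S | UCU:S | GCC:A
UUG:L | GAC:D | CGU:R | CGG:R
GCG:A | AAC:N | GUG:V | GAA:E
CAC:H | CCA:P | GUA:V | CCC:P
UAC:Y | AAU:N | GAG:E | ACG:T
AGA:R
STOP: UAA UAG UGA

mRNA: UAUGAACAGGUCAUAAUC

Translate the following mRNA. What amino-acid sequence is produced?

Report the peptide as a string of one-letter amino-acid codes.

start AUG at pos 1
pos 1: AUG -> M; peptide=M
pos 4: AAC -> N; peptide=MN
pos 7: AGG -> R; peptide=MNR
pos 10: UCA -> S; peptide=MNRS
pos 13: UAA -> STOP

Answer: MNRS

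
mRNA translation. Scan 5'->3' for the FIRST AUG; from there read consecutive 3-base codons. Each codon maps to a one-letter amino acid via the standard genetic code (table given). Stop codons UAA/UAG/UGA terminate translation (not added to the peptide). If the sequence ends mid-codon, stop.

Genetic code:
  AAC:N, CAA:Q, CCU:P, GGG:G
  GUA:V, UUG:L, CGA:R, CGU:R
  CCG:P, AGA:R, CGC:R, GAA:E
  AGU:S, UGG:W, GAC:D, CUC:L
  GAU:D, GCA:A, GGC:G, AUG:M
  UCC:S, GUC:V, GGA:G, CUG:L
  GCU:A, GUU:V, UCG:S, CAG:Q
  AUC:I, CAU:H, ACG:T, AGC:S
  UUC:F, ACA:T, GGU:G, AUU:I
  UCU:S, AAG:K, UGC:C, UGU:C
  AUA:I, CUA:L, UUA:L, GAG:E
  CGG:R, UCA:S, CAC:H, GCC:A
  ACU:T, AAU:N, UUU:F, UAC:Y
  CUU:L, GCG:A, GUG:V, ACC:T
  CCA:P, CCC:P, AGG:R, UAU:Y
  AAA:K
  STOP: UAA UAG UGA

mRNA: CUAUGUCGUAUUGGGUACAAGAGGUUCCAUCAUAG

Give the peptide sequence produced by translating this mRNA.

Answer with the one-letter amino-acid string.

start AUG at pos 2
pos 2: AUG -> M; peptide=M
pos 5: UCG -> S; peptide=MS
pos 8: UAU -> Y; peptide=MSY
pos 11: UGG -> W; peptide=MSYW
pos 14: GUA -> V; peptide=MSYWV
pos 17: CAA -> Q; peptide=MSYWVQ
pos 20: GAG -> E; peptide=MSYWVQE
pos 23: GUU -> V; peptide=MSYWVQEV
pos 26: CCA -> P; peptide=MSYWVQEVP
pos 29: UCA -> S; peptide=MSYWVQEVPS
pos 32: UAG -> STOP

Answer: MSYWVQEVPS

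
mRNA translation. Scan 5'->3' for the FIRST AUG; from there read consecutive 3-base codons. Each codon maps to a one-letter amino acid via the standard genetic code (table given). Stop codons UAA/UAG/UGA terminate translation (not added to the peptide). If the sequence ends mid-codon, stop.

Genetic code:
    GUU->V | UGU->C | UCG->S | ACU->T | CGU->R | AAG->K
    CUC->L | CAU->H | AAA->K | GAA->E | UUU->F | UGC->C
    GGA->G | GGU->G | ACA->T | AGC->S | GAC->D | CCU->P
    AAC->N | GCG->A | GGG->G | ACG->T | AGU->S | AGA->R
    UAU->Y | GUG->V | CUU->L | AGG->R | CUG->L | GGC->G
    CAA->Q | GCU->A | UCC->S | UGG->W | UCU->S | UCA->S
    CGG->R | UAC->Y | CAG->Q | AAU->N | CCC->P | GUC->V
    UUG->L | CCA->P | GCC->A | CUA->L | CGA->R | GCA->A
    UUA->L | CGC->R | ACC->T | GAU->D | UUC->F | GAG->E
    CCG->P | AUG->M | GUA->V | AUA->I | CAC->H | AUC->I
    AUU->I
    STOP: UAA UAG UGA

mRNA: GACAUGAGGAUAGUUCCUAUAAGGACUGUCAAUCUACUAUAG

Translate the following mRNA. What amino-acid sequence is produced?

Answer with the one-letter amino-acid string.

start AUG at pos 3
pos 3: AUG -> M; peptide=M
pos 6: AGG -> R; peptide=MR
pos 9: AUA -> I; peptide=MRI
pos 12: GUU -> V; peptide=MRIV
pos 15: CCU -> P; peptide=MRIVP
pos 18: AUA -> I; peptide=MRIVPI
pos 21: AGG -> R; peptide=MRIVPIR
pos 24: ACU -> T; peptide=MRIVPIRT
pos 27: GUC -> V; peptide=MRIVPIRTV
pos 30: AAU -> N; peptide=MRIVPIRTVN
pos 33: CUA -> L; peptide=MRIVPIRTVNL
pos 36: CUA -> L; peptide=MRIVPIRTVNLL
pos 39: UAG -> STOP

Answer: MRIVPIRTVNLL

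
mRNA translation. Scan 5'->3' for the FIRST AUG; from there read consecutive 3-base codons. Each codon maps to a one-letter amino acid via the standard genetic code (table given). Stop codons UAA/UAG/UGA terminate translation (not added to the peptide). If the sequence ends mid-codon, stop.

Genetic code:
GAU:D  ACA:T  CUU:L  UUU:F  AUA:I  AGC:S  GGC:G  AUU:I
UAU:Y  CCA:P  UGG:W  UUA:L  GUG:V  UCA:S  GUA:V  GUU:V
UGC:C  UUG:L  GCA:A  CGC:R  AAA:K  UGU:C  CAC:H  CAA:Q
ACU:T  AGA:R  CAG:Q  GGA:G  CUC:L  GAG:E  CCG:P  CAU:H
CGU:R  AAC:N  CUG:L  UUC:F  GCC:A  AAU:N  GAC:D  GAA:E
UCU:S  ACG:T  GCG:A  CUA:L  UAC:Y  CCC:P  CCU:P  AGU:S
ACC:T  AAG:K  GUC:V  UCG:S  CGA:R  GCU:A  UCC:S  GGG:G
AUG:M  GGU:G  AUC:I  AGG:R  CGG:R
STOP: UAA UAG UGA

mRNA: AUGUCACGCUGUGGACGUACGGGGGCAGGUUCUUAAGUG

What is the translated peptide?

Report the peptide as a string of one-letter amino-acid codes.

start AUG at pos 0
pos 0: AUG -> M; peptide=M
pos 3: UCA -> S; peptide=MS
pos 6: CGC -> R; peptide=MSR
pos 9: UGU -> C; peptide=MSRC
pos 12: GGA -> G; peptide=MSRCG
pos 15: CGU -> R; peptide=MSRCGR
pos 18: ACG -> T; peptide=MSRCGRT
pos 21: GGG -> G; peptide=MSRCGRTG
pos 24: GCA -> A; peptide=MSRCGRTGA
pos 27: GGU -> G; peptide=MSRCGRTGAG
pos 30: UCU -> S; peptide=MSRCGRTGAGS
pos 33: UAA -> STOP

Answer: MSRCGRTGAGS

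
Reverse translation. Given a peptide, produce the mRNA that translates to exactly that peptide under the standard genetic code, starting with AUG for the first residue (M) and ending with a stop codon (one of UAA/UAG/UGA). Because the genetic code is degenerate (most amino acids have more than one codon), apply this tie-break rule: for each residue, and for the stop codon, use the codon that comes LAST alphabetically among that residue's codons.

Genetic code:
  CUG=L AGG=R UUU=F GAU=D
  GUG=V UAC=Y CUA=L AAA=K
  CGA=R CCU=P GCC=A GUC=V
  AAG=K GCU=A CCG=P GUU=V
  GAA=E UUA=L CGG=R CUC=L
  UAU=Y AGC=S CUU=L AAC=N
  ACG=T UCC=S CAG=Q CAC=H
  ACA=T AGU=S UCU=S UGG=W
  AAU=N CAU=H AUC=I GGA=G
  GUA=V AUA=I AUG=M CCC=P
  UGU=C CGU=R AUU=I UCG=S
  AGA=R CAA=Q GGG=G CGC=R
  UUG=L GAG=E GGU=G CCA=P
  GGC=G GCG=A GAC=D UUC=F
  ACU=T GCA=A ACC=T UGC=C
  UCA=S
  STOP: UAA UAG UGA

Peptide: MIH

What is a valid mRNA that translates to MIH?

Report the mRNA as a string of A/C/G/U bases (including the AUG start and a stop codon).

residue 1: M -> AUG (start codon)
residue 2: I codons sorted = AUA,AUC,AUU -> pick last = AUU
residue 3: H codons sorted = CAC,CAU -> pick last = CAU
terminator: stop codons sorted = UAA,UAG,UGA -> pick last = UGA

Answer: mRNA: AUGAUUCAUUGA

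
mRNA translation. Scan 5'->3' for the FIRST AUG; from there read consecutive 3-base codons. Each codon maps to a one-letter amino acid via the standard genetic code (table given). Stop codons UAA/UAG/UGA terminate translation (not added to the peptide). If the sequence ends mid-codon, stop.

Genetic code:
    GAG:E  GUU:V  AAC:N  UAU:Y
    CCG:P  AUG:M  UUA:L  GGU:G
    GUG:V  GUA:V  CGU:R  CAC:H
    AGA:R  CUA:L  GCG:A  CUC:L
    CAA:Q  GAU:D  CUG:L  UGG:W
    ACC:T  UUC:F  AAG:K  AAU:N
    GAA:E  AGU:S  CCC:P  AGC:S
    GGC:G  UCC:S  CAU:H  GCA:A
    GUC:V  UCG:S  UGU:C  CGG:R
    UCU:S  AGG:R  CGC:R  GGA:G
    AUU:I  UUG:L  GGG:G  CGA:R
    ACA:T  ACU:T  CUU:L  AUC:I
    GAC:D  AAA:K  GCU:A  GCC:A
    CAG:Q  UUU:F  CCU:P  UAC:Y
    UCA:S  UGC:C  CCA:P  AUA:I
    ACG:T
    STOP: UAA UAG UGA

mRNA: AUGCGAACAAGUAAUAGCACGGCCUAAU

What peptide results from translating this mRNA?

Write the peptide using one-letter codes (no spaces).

Answer: MRTSNSTA

Derivation:
start AUG at pos 0
pos 0: AUG -> M; peptide=M
pos 3: CGA -> R; peptide=MR
pos 6: ACA -> T; peptide=MRT
pos 9: AGU -> S; peptide=MRTS
pos 12: AAU -> N; peptide=MRTSN
pos 15: AGC -> S; peptide=MRTSNS
pos 18: ACG -> T; peptide=MRTSNST
pos 21: GCC -> A; peptide=MRTSNSTA
pos 24: UAA -> STOP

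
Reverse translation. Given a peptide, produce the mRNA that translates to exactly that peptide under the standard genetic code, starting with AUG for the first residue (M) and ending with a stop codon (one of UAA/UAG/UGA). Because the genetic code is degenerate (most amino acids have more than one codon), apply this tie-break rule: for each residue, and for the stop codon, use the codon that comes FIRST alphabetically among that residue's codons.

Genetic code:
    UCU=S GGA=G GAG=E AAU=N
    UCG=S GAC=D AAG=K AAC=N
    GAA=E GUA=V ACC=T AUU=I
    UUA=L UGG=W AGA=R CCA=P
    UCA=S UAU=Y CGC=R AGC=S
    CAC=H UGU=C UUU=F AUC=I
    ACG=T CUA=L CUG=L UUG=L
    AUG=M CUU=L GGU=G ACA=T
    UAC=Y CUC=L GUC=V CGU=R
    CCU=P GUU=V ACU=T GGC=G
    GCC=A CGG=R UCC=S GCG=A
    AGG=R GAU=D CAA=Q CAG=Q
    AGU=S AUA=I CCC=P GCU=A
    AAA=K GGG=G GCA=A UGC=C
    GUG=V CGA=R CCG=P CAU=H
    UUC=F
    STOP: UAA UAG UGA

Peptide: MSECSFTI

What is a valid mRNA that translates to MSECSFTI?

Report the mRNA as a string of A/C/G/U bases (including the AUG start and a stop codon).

residue 1: M -> AUG (start codon)
residue 2: S codons sorted = AGC,AGU,UCA,UCC,UCG,UCU -> pick first = AGC
residue 3: E codons sorted = GAA,GAG -> pick first = GAA
residue 4: C codons sorted = UGC,UGU -> pick first = UGC
residue 5: S codons sorted = AGC,AGU,UCA,UCC,UCG,UCU -> pick first = AGC
residue 6: F codons sorted = UUC,UUU -> pick first = UUC
residue 7: T codons sorted = ACA,ACC,ACG,ACU -> pick first = ACA
residue 8: I codons sorted = AUA,AUC,AUU -> pick first = AUA
terminator: stop codons sorted = UAA,UAG,UGA -> pick first = UAA

Answer: mRNA: AUGAGCGAAUGCAGCUUCACAAUAUAA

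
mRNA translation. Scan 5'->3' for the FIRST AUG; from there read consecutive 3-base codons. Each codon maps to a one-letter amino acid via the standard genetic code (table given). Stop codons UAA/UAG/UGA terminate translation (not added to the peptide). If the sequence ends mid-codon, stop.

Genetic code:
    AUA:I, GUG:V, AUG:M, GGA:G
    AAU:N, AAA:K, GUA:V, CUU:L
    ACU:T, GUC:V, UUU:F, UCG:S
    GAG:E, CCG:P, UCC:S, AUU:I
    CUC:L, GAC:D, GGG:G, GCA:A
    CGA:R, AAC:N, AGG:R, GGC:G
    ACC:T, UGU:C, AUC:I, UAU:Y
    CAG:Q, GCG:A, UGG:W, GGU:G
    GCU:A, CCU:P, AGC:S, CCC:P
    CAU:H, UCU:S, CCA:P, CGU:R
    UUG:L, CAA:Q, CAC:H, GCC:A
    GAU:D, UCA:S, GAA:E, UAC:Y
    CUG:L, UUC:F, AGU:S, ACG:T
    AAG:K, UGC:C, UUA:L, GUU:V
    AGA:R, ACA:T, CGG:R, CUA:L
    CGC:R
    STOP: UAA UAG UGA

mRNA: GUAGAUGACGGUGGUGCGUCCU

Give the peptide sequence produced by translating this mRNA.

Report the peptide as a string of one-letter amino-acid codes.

start AUG at pos 4
pos 4: AUG -> M; peptide=M
pos 7: ACG -> T; peptide=MT
pos 10: GUG -> V; peptide=MTV
pos 13: GUG -> V; peptide=MTVV
pos 16: CGU -> R; peptide=MTVVR
pos 19: CCU -> P; peptide=MTVVRP
pos 22: only 0 nt remain (<3), stop (end of mRNA)

Answer: MTVVRP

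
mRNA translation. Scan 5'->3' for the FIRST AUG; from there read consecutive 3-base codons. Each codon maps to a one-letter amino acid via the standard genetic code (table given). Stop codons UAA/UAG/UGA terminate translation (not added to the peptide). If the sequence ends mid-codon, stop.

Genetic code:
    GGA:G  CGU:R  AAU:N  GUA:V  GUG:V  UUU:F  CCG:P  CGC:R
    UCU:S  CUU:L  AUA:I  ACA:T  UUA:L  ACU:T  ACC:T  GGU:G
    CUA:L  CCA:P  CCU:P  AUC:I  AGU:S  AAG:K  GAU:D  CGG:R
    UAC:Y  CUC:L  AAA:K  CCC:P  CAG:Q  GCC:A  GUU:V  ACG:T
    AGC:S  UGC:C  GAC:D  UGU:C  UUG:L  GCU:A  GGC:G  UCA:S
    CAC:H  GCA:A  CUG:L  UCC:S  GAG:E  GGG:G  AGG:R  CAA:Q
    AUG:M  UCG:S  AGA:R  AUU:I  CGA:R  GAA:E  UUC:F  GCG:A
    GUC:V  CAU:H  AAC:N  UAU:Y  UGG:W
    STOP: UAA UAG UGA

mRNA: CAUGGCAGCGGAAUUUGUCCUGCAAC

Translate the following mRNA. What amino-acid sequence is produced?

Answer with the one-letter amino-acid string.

start AUG at pos 1
pos 1: AUG -> M; peptide=M
pos 4: GCA -> A; peptide=MA
pos 7: GCG -> A; peptide=MAA
pos 10: GAA -> E; peptide=MAAE
pos 13: UUU -> F; peptide=MAAEF
pos 16: GUC -> V; peptide=MAAEFV
pos 19: CUG -> L; peptide=MAAEFVL
pos 22: CAA -> Q; peptide=MAAEFVLQ
pos 25: only 1 nt remain (<3), stop (end of mRNA)

Answer: MAAEFVLQ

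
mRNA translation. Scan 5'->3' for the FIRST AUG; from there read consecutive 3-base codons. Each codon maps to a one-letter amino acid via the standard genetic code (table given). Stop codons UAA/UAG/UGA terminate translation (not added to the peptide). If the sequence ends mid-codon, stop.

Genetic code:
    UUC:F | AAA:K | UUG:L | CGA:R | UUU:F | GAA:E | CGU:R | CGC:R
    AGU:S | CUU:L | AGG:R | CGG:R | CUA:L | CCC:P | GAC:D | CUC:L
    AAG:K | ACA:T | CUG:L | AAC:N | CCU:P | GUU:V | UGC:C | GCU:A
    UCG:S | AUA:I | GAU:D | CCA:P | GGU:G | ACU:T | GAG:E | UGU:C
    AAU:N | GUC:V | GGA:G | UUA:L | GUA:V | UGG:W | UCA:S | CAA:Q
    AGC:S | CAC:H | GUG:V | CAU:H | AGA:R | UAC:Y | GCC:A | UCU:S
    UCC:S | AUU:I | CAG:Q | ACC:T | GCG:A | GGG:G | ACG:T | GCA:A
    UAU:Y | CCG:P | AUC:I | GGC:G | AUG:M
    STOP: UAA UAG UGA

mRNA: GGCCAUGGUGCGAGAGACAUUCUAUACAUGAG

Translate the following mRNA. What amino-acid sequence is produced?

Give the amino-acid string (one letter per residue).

start AUG at pos 4
pos 4: AUG -> M; peptide=M
pos 7: GUG -> V; peptide=MV
pos 10: CGA -> R; peptide=MVR
pos 13: GAG -> E; peptide=MVRE
pos 16: ACA -> T; peptide=MVRET
pos 19: UUC -> F; peptide=MVRETF
pos 22: UAU -> Y; peptide=MVRETFY
pos 25: ACA -> T; peptide=MVRETFYT
pos 28: UGA -> STOP

Answer: MVRETFYT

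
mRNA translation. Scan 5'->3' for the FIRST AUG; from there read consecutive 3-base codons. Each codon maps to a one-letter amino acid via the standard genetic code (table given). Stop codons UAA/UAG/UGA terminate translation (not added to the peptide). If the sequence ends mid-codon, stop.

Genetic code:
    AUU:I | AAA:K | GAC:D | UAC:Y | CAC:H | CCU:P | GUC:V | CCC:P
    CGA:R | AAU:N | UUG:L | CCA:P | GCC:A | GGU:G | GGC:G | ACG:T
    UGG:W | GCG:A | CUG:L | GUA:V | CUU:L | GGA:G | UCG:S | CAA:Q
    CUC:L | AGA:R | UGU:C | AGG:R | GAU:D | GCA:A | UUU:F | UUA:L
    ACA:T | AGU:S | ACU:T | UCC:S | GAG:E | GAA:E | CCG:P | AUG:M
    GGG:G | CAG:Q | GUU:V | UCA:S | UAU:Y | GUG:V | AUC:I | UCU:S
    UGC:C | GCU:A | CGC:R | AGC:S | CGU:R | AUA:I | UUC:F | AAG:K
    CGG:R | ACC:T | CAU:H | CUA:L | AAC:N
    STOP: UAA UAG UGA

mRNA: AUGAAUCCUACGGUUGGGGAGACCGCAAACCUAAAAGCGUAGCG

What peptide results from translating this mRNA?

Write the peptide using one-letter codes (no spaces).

start AUG at pos 0
pos 0: AUG -> M; peptide=M
pos 3: AAU -> N; peptide=MN
pos 6: CCU -> P; peptide=MNP
pos 9: ACG -> T; peptide=MNPT
pos 12: GUU -> V; peptide=MNPTV
pos 15: GGG -> G; peptide=MNPTVG
pos 18: GAG -> E; peptide=MNPTVGE
pos 21: ACC -> T; peptide=MNPTVGET
pos 24: GCA -> A; peptide=MNPTVGETA
pos 27: AAC -> N; peptide=MNPTVGETAN
pos 30: CUA -> L; peptide=MNPTVGETANL
pos 33: AAA -> K; peptide=MNPTVGETANLK
pos 36: GCG -> A; peptide=MNPTVGETANLKA
pos 39: UAG -> STOP

Answer: MNPTVGETANLKA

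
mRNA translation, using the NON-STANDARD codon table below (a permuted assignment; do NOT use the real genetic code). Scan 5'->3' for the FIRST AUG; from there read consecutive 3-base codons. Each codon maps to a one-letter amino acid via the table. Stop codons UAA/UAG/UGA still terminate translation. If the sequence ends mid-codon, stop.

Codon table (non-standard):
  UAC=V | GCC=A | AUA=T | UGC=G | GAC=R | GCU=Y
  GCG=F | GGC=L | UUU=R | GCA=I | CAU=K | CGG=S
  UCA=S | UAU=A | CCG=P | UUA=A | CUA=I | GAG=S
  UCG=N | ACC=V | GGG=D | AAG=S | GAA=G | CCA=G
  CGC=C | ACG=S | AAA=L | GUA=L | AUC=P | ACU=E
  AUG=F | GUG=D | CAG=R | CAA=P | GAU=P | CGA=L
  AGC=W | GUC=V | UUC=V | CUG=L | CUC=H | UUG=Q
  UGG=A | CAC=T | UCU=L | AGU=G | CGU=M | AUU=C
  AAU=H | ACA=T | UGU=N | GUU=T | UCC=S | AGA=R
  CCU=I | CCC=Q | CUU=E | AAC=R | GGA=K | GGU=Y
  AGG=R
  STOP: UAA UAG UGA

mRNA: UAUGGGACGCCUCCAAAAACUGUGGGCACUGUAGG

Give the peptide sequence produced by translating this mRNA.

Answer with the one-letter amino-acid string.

start AUG at pos 1
pos 1: AUG -> F; peptide=F
pos 4: GGA -> K; peptide=FK
pos 7: CGC -> C; peptide=FKC
pos 10: CUC -> H; peptide=FKCH
pos 13: CAA -> P; peptide=FKCHP
pos 16: AAA -> L; peptide=FKCHPL
pos 19: CUG -> L; peptide=FKCHPLL
pos 22: UGG -> A; peptide=FKCHPLLA
pos 25: GCA -> I; peptide=FKCHPLLAI
pos 28: CUG -> L; peptide=FKCHPLLAIL
pos 31: UAG -> STOP

Answer: FKCHPLLAIL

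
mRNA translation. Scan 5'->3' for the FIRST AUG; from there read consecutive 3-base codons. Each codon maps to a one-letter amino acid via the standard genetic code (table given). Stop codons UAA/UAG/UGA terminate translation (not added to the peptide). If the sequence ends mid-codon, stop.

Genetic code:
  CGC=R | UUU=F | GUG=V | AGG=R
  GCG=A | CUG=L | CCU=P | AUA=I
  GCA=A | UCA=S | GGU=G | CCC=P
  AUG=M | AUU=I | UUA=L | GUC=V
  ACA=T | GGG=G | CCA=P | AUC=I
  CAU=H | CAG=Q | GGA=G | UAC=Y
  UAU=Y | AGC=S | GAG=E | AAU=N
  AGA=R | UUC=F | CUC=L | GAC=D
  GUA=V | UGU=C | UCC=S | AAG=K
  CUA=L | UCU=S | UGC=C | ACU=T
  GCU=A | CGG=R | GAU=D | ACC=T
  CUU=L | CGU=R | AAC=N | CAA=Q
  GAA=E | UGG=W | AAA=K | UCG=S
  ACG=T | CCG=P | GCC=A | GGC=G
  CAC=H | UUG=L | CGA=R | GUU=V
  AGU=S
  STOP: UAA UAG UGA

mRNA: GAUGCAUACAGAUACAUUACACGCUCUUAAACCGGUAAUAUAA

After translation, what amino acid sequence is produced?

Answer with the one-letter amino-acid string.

start AUG at pos 1
pos 1: AUG -> M; peptide=M
pos 4: CAU -> H; peptide=MH
pos 7: ACA -> T; peptide=MHT
pos 10: GAU -> D; peptide=MHTD
pos 13: ACA -> T; peptide=MHTDT
pos 16: UUA -> L; peptide=MHTDTL
pos 19: CAC -> H; peptide=MHTDTLH
pos 22: GCU -> A; peptide=MHTDTLHA
pos 25: CUU -> L; peptide=MHTDTLHAL
pos 28: AAA -> K; peptide=MHTDTLHALK
pos 31: CCG -> P; peptide=MHTDTLHALKP
pos 34: GUA -> V; peptide=MHTDTLHALKPV
pos 37: AUA -> I; peptide=MHTDTLHALKPVI
pos 40: UAA -> STOP

Answer: MHTDTLHALKPVI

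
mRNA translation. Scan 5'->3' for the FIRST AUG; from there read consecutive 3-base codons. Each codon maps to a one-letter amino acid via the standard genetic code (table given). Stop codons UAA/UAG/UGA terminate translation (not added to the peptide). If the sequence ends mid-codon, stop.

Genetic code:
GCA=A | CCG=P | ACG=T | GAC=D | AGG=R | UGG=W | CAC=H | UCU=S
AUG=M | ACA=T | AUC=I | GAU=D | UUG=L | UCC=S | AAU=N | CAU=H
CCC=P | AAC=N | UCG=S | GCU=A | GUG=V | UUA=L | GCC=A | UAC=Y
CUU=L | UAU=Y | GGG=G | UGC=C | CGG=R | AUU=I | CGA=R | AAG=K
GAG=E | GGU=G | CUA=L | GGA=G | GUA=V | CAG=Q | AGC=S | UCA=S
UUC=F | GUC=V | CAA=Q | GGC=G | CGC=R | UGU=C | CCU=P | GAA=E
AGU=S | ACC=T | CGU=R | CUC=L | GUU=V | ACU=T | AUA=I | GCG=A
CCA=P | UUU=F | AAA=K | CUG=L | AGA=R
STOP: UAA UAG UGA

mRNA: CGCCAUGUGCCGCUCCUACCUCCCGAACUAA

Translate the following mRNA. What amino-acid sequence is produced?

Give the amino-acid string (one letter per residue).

start AUG at pos 4
pos 4: AUG -> M; peptide=M
pos 7: UGC -> C; peptide=MC
pos 10: CGC -> R; peptide=MCR
pos 13: UCC -> S; peptide=MCRS
pos 16: UAC -> Y; peptide=MCRSY
pos 19: CUC -> L; peptide=MCRSYL
pos 22: CCG -> P; peptide=MCRSYLP
pos 25: AAC -> N; peptide=MCRSYLPN
pos 28: UAA -> STOP

Answer: MCRSYLPN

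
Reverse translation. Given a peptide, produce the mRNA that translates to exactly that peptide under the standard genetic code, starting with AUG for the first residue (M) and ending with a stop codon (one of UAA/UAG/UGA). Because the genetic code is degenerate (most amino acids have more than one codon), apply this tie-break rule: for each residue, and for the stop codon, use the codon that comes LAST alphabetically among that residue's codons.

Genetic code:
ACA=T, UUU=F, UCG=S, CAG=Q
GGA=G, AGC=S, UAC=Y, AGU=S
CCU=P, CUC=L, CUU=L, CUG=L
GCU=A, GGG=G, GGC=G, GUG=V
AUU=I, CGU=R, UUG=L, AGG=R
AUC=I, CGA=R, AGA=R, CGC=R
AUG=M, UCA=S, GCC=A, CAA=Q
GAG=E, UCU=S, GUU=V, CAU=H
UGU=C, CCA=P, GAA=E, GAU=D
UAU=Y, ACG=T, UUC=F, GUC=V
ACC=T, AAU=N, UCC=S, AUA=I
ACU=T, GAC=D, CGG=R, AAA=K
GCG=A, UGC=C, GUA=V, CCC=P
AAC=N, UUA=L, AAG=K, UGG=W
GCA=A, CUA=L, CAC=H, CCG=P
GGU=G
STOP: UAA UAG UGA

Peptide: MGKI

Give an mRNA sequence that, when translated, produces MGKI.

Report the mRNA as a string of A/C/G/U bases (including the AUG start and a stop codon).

Answer: mRNA: AUGGGUAAGAUUUGA

Derivation:
residue 1: M -> AUG (start codon)
residue 2: G codons sorted = GGA,GGC,GGG,GGU -> pick last = GGU
residue 3: K codons sorted = AAA,AAG -> pick last = AAG
residue 4: I codons sorted = AUA,AUC,AUU -> pick last = AUU
terminator: stop codons sorted = UAA,UAG,UGA -> pick last = UGA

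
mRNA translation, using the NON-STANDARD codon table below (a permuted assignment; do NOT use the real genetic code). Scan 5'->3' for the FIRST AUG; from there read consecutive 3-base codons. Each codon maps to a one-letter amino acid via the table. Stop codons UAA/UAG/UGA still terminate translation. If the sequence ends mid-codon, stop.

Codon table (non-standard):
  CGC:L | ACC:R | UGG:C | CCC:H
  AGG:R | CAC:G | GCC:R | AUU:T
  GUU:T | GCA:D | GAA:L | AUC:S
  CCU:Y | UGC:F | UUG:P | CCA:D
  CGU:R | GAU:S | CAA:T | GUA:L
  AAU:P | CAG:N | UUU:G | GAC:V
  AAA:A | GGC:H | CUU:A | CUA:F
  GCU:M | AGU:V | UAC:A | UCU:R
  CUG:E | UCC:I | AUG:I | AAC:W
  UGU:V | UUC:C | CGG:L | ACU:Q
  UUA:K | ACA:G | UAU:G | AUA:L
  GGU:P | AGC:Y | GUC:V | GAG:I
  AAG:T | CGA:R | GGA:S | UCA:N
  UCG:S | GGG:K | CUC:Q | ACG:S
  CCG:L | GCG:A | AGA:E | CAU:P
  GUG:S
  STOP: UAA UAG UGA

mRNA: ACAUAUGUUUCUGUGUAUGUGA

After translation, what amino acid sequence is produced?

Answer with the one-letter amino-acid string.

Answer: IGEVI

Derivation:
start AUG at pos 4
pos 4: AUG -> I; peptide=I
pos 7: UUU -> G; peptide=IG
pos 10: CUG -> E; peptide=IGE
pos 13: UGU -> V; peptide=IGEV
pos 16: AUG -> I; peptide=IGEVI
pos 19: UGA -> STOP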